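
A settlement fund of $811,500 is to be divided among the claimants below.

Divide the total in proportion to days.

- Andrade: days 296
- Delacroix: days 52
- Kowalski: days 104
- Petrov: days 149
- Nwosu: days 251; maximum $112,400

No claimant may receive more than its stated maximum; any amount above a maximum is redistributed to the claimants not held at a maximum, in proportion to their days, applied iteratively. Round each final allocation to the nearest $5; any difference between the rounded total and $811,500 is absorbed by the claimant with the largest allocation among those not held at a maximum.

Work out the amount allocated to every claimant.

Andrade: $344,315 | Delacroix: $60,490 | Kowalski: $120,975 | Petrov: $173,320 | Nwosu: $112,400

Combined days = 852.
Proportional shares (ignoring caps): Andrade 281,929.58; Delacroix 49,528.17; Kowalski 99,056.34; Petrov 141,917.25; Nwosu 239,068.66.
Cap binds for Nwosu ($112,400); residual $699,100 reallocated over remaining days 601.
Redistributed shares: Andrade 344,315.47 → $344,315; Delacroix 60,487.85 → $60,490; Kowalski 120,975.71 → $120,975; Petrov 173,320.97 → $173,320.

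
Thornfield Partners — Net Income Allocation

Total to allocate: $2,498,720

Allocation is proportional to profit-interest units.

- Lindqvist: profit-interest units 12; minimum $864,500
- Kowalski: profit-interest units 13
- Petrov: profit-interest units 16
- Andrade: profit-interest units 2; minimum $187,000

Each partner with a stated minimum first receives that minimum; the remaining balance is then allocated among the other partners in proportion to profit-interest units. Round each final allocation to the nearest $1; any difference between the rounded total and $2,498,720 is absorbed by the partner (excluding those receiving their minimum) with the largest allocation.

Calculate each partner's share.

Minimums first: Lindqvist $864,500; Andrade $187,000. Balance $1,447,220.
Balance split over remaining profit-interest units 29: Kowalski 648,753.79 → $648,754; Petrov 798,466.21 → $798,466.

Lindqvist: $864,500 | Kowalski: $648,754 | Petrov: $798,466 | Andrade: $187,000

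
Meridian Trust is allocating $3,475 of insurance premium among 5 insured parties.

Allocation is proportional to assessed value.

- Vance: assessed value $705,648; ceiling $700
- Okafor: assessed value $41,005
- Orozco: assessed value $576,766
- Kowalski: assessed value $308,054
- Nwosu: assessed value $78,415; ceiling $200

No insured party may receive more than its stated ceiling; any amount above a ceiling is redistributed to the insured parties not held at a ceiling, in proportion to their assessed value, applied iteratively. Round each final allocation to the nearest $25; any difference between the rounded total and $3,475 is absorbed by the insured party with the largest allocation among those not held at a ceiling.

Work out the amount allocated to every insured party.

Vance: $700 | Okafor: $125 | Orozco: $1,600 | Kowalski: $850 | Nwosu: $200

Combined assessed value = 1,709,888.
Unconstrained shares: Vance 1,434.09; Okafor 83.33; Orozco 1,172.16; Kowalski 626.06; Nwosu 159.36.
Cap binds for Vance ($700); residual $2,775 reallocated over remaining assessed value 1,004,240.
Cap binds for Nwosu ($200); residual $2,575 reallocated over remaining assessed value 925,825.
Remaining shares: Okafor 114.05 → $125; Orozco 1,604.16 → $1,600; Kowalski 856.79 → $850.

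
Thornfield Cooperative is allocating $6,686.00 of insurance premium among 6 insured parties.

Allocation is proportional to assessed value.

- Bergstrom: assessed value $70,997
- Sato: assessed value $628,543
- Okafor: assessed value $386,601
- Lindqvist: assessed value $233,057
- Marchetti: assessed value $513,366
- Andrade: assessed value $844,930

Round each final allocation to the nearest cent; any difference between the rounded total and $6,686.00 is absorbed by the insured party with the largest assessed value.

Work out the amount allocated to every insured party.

Bergstrom: $177.29; Sato: $1,569.54; Okafor: $965.39; Lindqvist: $581.97; Marchetti: $1,281.93; Andrade: $2,109.88

Total assessed value = 70,997 + 628,543 + 386,601 + 233,057 + 513,366 + 844,930 = 2,677,494.
Pro-rata amounts: Bergstrom 177.2874; Sato 1,569.5417; Okafor 965.3857; Lindqvist 581.9692; Marchetti 1,281.9319; Andrade 2,109.8841.
At nearest cent: Bergstrom $177.29; Sato $1,569.54; Okafor $965.39; Lindqvist $581.97; Marchetti $1,281.93; Andrade $2,109.88. Sum = $6,686.00.
Rounded total matches; no reconciliation needed.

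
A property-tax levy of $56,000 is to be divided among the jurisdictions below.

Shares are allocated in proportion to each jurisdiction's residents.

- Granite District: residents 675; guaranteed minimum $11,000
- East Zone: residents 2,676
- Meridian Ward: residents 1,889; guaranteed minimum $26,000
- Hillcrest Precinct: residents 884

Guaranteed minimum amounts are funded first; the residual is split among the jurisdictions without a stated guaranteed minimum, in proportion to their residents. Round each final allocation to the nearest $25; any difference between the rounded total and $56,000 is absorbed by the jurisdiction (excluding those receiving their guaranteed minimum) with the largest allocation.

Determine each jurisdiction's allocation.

Granite District: $11,000 · East Zone: $14,275 · Meridian Ward: $26,000 · Hillcrest Precinct: $4,725

Minimums first: Granite District $11,000; Meridian Ward $26,000. Balance $19,000.
Balance split over remaining residents 3,560: East Zone 14,282.02 → $14,275; Hillcrest Precinct 4,717.98 → $4,725.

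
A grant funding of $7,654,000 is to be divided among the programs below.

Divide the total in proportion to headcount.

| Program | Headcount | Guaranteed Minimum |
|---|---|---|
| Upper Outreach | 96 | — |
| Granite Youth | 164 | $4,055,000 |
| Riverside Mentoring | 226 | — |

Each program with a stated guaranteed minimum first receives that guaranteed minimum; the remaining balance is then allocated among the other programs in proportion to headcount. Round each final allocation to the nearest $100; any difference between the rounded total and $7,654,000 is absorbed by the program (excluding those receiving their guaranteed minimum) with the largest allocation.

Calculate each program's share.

Upper Outreach: $1,073,000 | Granite Youth: $4,055,000 | Riverside Mentoring: $2,526,000

Minimums first: Granite Youth $4,055,000. Balance $3,599,000.
Balance split over remaining headcount 322: Upper Outreach 1,072,993.79 → $1,073,000; Riverside Mentoring 2,526,006.21 → $2,526,000.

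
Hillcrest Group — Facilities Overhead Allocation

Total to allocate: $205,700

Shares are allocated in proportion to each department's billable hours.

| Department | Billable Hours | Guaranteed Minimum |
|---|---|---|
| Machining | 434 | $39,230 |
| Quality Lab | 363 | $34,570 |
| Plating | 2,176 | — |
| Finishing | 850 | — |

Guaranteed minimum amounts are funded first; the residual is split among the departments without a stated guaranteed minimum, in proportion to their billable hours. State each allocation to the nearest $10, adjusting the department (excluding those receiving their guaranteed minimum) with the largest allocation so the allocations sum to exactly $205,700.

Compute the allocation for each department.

Machining: $39,230; Quality Lab: $34,570; Plating: $94,850; Finishing: $37,050

Guaranteed amounts: Machining $39,230; Quality Lab $34,570. Balance $131,900.
Balance split over remaining billable hours 3,026: Plating 94,849.44 → $94,850; Finishing 37,050.56 → $37,050.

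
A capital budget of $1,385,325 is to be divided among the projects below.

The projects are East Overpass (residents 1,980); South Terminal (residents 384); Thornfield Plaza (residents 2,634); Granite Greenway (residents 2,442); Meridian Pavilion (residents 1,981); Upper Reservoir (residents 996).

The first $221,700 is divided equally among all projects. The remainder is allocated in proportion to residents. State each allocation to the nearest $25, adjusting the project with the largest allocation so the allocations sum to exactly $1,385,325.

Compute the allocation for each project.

East Overpass: $258,125 | South Terminal: $79,850 | Thornfield Plaza: $331,200 | Granite Greenway: $309,725 | Meridian Pavilion: $258,225 | Upper Reservoir: $148,200

Equal tier: $221,700 ÷ 6 = $36,950 apiece.
Remainder $1,163,625 by residents (total 10,417): East Overpass 221,174.76 → $221,175; South Terminal 42,894.50 → $42,900; Thornfield Plaza 294,229.46 → $294,225; Granite Greenway 272,782.21 → $272,775; Meridian Pavilion 221,286.47 → $221,275; Upper Reservoir 111,257.61 → $111,250.
Rounding difference +$25 on remainder applied to Thornfield Plaza.
Totals: East Overpass $36,950 + $221,175 = $258,125; South Terminal $36,950 + $42,900 = $79,850; Thornfield Plaza $36,950 + $294,250 = $331,200; Granite Greenway $36,950 + $272,775 = $309,725; Meridian Pavilion $36,950 + $221,275 = $258,225; Upper Reservoir $36,950 + $111,250 = $148,200.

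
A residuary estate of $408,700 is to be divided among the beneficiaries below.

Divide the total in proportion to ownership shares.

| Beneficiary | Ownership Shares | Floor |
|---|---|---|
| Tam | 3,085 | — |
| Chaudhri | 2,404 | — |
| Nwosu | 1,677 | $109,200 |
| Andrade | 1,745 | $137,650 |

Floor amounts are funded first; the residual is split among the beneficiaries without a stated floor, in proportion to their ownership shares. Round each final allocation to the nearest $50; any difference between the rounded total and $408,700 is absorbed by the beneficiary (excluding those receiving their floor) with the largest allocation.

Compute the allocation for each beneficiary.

Fund the minimums — Nwosu $109,200; Andrade $137,650. Residual $161,850.
Residual split over remaining ownership shares 5,489: Tam 90,965.07 → $90,950; Chaudhri 70,884.93 → $70,900.

Tam: $90,950 | Chaudhri: $70,900 | Nwosu: $109,200 | Andrade: $137,650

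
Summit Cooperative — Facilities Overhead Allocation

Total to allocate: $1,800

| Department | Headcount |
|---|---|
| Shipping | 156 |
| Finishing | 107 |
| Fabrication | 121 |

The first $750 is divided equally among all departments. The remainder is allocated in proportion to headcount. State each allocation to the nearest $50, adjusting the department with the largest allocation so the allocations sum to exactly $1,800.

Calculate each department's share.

Shipping: $650; Finishing: $550; Fabrication: $600

Equal tier: $750 ÷ 3 = $250 apiece.
Remainder $1,050 by headcount (total 384): Shipping 426.56 → $450; Finishing 292.58 → $300; Fabrication 330.86 → $350.
Rounding difference −$50 on remainder applied to Shipping.
Totals: Shipping $250 + $400 = $650; Finishing $250 + $300 = $550; Fabrication $250 + $350 = $600.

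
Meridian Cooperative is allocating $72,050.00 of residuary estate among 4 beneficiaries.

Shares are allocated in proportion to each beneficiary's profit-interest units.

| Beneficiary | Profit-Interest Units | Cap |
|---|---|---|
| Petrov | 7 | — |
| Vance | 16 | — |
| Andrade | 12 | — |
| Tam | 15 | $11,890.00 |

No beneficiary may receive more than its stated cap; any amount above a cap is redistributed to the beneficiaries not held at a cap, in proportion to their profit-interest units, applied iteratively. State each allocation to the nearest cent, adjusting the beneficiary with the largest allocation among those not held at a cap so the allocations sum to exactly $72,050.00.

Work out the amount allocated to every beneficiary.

Petrov: $12,032.00 | Vance: $27,501.71 | Andrade: $20,626.29 | Tam: $11,890.00

Combined profit-interest units = 50.
Pro-rata shares before constraints: Petrov 10,087.0000; Vance 23,056.0000; Andrade 17,292.0000; Tam 21,615.0000.
Cap binds for Tam ($11,890.00); balance $60,160.00 reallocated over remaining profit-interest units 35.
Redistributed shares: Petrov 12,032.0000 → $12,032.00; Vance 27,501.7143 → $27,501.71; Andrade 20,626.2857 → $20,626.29.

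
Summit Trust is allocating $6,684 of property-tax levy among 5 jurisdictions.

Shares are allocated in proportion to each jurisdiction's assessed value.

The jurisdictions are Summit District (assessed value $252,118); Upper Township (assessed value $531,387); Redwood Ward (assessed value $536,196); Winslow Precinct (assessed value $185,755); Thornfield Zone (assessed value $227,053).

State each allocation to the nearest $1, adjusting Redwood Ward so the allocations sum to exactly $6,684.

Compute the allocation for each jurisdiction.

Summit District: $973 | Upper Township: $2,050 | Redwood Ward: $2,068 | Winslow Precinct: $717 | Thornfield Zone: $876

Total assessed value = 1,732,509.
Raw shares: Summit District 252,118/1,732,509 × $6,684 = 972.67; Upper Township 531,387/1,732,509 × $6,684 = 2,050.08; Redwood Ward 536,196/1,732,509 × $6,684 = 2,068.64; Winslow Precinct 185,755/1,732,509 × $6,684 = 716.64; Thornfield Zone 227,053/1,732,509 × $6,684 = 875.97.
Rounded to nearest $1: Summit District $973; Upper Township $2,050; Redwood Ward $2,069; Winslow Precinct $717; Thornfield Zone $876. Sum = $6,685.
Difference $6,684 − $6,685 = −$1 applied to Redwood Ward: Redwood Ward becomes $2,068.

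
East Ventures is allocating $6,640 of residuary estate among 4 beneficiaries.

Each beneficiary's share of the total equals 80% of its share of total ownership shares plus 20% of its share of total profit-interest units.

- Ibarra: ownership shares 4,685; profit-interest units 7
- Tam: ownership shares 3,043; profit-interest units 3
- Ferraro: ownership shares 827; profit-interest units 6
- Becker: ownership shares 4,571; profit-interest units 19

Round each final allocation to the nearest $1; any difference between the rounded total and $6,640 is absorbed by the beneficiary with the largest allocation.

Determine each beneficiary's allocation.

Ownership shares total 13,126; profit-interest units total 35.
Composite weights (80% ownership shares + 20% profit-interest units): Ibarra 0.3255; Tam 0.2026; Ferraro 0.0847; Becker 0.3872.
Proportional shares: Ibarra 2,161.59; Tam 1,345.31; Ferraro 562.34; Becker 2,570.77.
At nearest $1: Ibarra $2,162; Tam $1,345; Ferraro $562; Becker $2,571. Sum = $6,640.
No rounding difference to absorb.

Ibarra: $2,162 · Tam: $1,345 · Ferraro: $562 · Becker: $2,571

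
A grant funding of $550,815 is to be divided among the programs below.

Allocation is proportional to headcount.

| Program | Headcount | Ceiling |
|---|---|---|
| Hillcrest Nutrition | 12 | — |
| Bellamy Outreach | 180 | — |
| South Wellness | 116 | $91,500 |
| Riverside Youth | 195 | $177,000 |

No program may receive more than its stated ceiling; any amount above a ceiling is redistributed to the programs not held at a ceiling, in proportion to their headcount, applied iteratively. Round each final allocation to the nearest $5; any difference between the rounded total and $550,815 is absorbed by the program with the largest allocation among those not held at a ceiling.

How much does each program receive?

Hillcrest Nutrition: $17,645 | Bellamy Outreach: $264,670 | South Wellness: $91,500 | Riverside Youth: $177,000

Combined headcount = 503.
Unconstrained shares: Hillcrest Nutrition 13,140.72; Bellamy Outreach 197,110.74; South Wellness 127,026.92; Riverside Youth 213,536.63.
Capped: South Wellness ($91,500), Riverside Youth ($177,000); remaining pool $282,315 reallocated over remaining headcount 192.
Redistributed shares: Hillcrest Nutrition 17,644.69 → $17,645; Bellamy Outreach 264,670.31 → $264,670.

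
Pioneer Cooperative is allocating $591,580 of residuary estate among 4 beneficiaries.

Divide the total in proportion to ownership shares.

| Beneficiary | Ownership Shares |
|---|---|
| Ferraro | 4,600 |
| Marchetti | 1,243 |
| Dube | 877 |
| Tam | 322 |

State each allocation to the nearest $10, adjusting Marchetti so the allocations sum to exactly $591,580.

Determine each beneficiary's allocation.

Ferraro: $386,430 | Marchetti: $104,430 | Dube: $73,670 | Tam: $27,050

Sum of ownership shares: 7,042.
Unrounded shares: Ferraro 4,600/7,042 × $591,580 = 386,433.97; Marchetti 1,243/7,042 × $591,580 = 104,421.18; Dube 877/7,042 × $591,580 = 73,674.48; Tam 322/7,042 × $591,580 = 27,050.38.
At nearest $10: Ferraro $386,430; Marchetti $104,420; Dube $73,670; Tam $27,050. Sum = $591,570.
Difference $591,580 − $591,570 = +$10 applied to Marchetti: Marchetti becomes $104,430.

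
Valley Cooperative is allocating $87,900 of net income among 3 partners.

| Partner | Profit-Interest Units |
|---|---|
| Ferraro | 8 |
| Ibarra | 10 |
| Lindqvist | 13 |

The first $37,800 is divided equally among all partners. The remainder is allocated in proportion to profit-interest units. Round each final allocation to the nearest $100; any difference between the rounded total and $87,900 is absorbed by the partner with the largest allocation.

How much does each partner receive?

First tranche $37,800 split equally: $12,600 each.
Remainder $50,100 by profit-interest units (total 31): Ferraro 12,929.03 → $12,900; Ibarra 16,161.29 → $16,200; Lindqvist 21,009.68 → $21,000.
Totals: Ferraro $12,600 + $12,900 = $25,500; Ibarra $12,600 + $16,200 = $28,800; Lindqvist $12,600 + $21,000 = $33,600.

Ferraro: $25,500 | Ibarra: $28,800 | Lindqvist: $33,600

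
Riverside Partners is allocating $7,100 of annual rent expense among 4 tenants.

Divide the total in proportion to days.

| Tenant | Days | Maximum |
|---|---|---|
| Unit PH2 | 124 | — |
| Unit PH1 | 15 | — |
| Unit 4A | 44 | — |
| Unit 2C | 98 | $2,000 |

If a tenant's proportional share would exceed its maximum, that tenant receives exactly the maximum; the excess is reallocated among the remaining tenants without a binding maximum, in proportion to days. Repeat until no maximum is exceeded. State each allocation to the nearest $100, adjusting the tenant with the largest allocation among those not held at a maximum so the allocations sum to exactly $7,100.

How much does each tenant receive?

Days total: 281.
Pro-rata shares before constraints: Unit PH2 3,133.10; Unit PH1 379.00; Unit 4A 1,111.74; Unit 2C 2,476.16.
Cap binds for Unit 2C ($2,000); residual $5,100 reallocated over remaining days 183.
Remaining shares: Unit PH2 3,455.74 → $3,500; Unit PH1 418.03 → $400; Unit 4A 1,226.23 → $1,200.

Unit PH2: $3,500; Unit PH1: $400; Unit 4A: $1,200; Unit 2C: $2,000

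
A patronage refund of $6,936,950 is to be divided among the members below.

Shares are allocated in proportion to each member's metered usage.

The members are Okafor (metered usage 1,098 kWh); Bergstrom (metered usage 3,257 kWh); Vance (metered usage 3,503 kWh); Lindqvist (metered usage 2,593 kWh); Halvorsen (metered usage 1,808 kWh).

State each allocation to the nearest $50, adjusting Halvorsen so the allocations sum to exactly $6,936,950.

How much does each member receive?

Sum of metered usage: 12,259.
Raw shares: Okafor 1,098/12,259 × $6,936,950 = 621,320.75; Bergstrom 3,257/12,259 × $6,936,950 = 1,843,025.22; Vance 3,503/12,259 × $6,936,950 = 1,982,228.23; Lindqvist 2,593/12,259 × $6,936,950 = 1,467,290.26; Halvorsen 1,808/12,259 × $6,936,950 = 1,023,085.54.
After rounding ($50): Okafor $621,300; Bergstrom $1,843,050; Vance $1,982,250; Lindqvist $1,467,300; Halvorsen $1,023,100. Sum = $6,937,000.
Difference $6,936,950 − $6,937,000 = −$50 applied to Halvorsen: Halvorsen becomes $1,023,050.

Okafor: $621,300 | Bergstrom: $1,843,050 | Vance: $1,982,250 | Lindqvist: $1,467,300 | Halvorsen: $1,023,050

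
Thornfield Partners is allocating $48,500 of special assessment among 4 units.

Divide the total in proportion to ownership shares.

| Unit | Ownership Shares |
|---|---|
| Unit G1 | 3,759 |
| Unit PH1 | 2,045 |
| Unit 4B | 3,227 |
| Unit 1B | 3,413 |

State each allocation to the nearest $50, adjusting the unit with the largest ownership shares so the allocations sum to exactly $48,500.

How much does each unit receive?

Unit G1: $14,650 · Unit PH1: $7,950 · Unit 4B: $12,600 · Unit 1B: $13,300

Sum of ownership shares: 3,759 + 2,045 + 3,227 + 3,413 = 12,444.
Unrounded shares: Unit G1 14,650.55; Unit PH1 7,970.31; Unit 4B 12,577.11; Unit 1B 13,302.03.
After rounding ($50): Unit G1 $14,650; Unit PH1 $7,950; Unit 4B $12,600; Unit 1B $13,300. Sum = $48,500.
No rounding difference to absorb.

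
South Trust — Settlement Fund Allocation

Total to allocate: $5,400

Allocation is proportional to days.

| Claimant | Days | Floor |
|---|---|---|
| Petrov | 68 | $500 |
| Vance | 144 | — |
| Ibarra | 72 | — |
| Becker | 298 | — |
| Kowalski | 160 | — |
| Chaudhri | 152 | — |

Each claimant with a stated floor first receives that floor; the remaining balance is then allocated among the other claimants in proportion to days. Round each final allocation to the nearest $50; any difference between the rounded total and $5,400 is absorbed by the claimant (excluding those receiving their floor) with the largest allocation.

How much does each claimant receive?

Fund the minimums — Petrov $500. Remaining pool $4,900.
Remaining pool split over remaining days 826: Vance 854.24 → $850; Ibarra 427.12 → $450; Becker 1,767.80 → $1,750; Kowalski 949.15 → $950; Chaudhri 901.69 → $900.

Petrov: $500; Vance: $850; Ibarra: $450; Becker: $1,750; Kowalski: $950; Chaudhri: $900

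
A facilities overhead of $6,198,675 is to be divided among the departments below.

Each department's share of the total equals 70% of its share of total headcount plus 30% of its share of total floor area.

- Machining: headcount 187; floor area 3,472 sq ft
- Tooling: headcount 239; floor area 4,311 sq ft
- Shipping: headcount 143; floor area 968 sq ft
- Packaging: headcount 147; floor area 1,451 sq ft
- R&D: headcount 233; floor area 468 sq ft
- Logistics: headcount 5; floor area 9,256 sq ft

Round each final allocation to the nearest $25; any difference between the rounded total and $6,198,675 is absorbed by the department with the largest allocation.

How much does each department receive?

Machining: $1,174,550 · Tooling: $1,489,375 · Shipping: $740,750 · Packaging: $804,025 · R&D: $1,103,425 · Logistics: $886,550

Headcount total 954; floor area total 19,926.
Combined weights (70% headcount + 30% floor area): Machining 0.1895; Tooling 0.2403; Shipping 0.1195; Packaging 0.1297; R&D 0.1780; Logistics 0.1430.
Proportional shares: Machining 1,174,556.87; Tooling 1,489,368.20; Shipping 740,745.06; Packaging 804,014.42; R&D 1,103,428.81; Logistics 886,561.64.
At nearest $25: Machining $1,174,550; Tooling $1,489,375; Shipping $740,750; Packaging $804,025; R&D $1,103,425; Logistics $886,550. Sum = $6,198,675.
No rounding difference to absorb.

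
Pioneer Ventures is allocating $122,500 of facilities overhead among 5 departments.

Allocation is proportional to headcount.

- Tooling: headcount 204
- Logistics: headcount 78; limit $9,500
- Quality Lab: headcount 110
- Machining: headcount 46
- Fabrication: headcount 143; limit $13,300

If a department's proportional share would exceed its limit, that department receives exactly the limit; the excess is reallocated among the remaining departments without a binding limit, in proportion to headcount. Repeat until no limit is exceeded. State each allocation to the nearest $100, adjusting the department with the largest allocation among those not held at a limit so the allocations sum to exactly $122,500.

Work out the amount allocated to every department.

Tooling: $56,500; Logistics: $9,500; Quality Lab: $30,500; Machining: $12,700; Fabrication: $13,300

Headcount total: 581.
Pro-rata shares before constraints: Tooling 43,012.05; Logistics 16,445.78; Quality Lab 23,192.77; Machining 9,698.80; Fabrication 30,150.60.
Held at cap: Logistics ($9,500), Fabrication ($13,300); balance $99,700 reallocated over remaining headcount 360.
Redistributed shares: Tooling 56,496.67 → $56,500; Quality Lab 30,463.89 → $30,500; Machining 12,739.44 → $12,700.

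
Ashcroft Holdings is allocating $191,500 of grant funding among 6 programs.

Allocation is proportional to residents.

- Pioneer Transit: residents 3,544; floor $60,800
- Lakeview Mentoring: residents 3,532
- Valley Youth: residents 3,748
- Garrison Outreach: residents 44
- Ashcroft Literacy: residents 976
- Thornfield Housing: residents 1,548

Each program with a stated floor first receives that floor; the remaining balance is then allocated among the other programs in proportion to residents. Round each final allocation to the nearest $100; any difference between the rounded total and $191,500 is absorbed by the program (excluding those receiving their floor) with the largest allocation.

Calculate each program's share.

Pioneer Transit: $60,800 · Lakeview Mentoring: $46,900 · Valley Youth: $49,700 · Garrison Outreach: $600 · Ashcroft Literacy: $13,000 · Thornfield Housing: $20,500

Guaranteed amounts: Pioneer Transit $60,800. Residual $130,700.
Residual split over remaining residents 9,848: Lakeview Mentoring 46,875.75 → $46,900; Valley Youth 49,742.45 → $49,700; Garrison Outreach 583.96 → $600; Ashcroft Literacy 12,953.21 → $13,000; Thornfield Housing 20,544.64 → $20,500.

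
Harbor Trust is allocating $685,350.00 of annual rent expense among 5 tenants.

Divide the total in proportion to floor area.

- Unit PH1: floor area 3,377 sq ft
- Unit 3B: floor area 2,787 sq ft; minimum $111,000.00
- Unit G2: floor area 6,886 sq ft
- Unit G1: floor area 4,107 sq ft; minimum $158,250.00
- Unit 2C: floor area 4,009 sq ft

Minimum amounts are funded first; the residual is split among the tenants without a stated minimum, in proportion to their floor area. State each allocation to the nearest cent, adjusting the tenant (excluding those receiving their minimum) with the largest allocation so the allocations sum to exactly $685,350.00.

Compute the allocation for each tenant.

Unit PH1: $98,456.40; Unit 3B: $111,000.00; Unit G2: $200,761.25; Unit G1: $158,250.00; Unit 2C: $116,882.35

Guaranteed amounts: Unit 3B $111,000.00; Unit G1 $158,250.00. Residual $416,100.00.
Residual split over remaining floor area 14,272: Unit PH1 98,456.3971 → $98,456.40; Unit G2 200,761.2528 → $200,761.25; Unit 2C 116,882.3501 → $116,882.35.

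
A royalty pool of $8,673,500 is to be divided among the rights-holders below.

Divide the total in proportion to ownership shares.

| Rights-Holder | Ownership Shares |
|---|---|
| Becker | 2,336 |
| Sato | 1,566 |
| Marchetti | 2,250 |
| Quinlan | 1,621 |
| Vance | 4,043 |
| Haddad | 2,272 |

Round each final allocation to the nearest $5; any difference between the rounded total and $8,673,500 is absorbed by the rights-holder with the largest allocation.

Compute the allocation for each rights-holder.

Becker: $1,438,195 · Sato: $964,135 · Marchetti: $1,385,250 · Quinlan: $997,995 · Vance: $2,489,130 · Haddad: $1,398,795

Total ownership shares = 14,088.
Unrounded shares: Becker 2,336/14,088 × $8,673,500 = 1,438,195.34; Sato 1,566/14,088 × $8,673,500 = 964,132.67; Marchetti 2,250/14,088 × $8,673,500 = 1,385,248.08; Quinlan 1,621/14,088 × $8,673,500 = 997,994.29; Vance 4,043/14,088 × $8,673,500 = 2,489,136.89; Haddad 2,272/14,088 × $8,673,500 = 1,398,792.73.
Rounded to nearest $5: Becker $1,438,195; Sato $964,135; Marchetti $1,385,250; Quinlan $997,995; Vance $2,489,135; Haddad $1,398,795. Sum = $8,673,505.
Difference $8,673,500 − $8,673,505 = −$5 applied to largest allocation (Vance): Vance becomes $2,489,130.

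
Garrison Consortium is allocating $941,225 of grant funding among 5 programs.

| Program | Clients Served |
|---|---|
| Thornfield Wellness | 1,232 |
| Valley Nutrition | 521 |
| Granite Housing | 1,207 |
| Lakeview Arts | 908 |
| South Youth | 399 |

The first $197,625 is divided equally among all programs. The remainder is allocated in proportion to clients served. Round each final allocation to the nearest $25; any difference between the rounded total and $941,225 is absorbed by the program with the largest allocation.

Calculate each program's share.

First tranche $197,625 split equally: $39,525 each.
Remainder $743,600 by clients served (total 4,267): Thornfield Wellness 214,697.73 → $214,700; Valley Nutrition 90,793.44 → $90,800; Granite Housing 210,341.04 → $210,350; Lakeview Arts 158,235.01 → $158,225; South Youth 69,532.79 → $69,525.
Totals: Thornfield Wellness $39,525 + $214,700 = $254,225; Valley Nutrition $39,525 + $90,800 = $130,325; Granite Housing $39,525 + $210,350 = $249,875; Lakeview Arts $39,525 + $158,225 = $197,750; South Youth $39,525 + $69,525 = $109,050.

Thornfield Wellness: $254,225; Valley Nutrition: $130,325; Granite Housing: $249,875; Lakeview Arts: $197,750; South Youth: $109,050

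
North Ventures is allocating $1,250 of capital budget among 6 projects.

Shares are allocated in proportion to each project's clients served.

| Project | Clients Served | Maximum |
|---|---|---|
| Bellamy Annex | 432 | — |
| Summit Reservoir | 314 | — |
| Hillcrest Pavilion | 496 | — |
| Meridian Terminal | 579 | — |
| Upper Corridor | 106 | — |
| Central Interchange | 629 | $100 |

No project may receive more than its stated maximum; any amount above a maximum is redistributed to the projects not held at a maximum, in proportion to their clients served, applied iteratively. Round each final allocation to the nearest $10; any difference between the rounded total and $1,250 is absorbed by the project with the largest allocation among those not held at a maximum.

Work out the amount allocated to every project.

Combined clients served = 2,556.
Proportional shares (ignoring caps): Bellamy Annex 211.27; Summit Reservoir 153.56; Hillcrest Pavilion 242.57; Meridian Terminal 283.16; Upper Corridor 51.84; Central Interchange 307.61.
Held at cap: Central Interchange ($100); residual $1,150 reallocated over remaining clients served 1,927.
Shares after redistribution: Bellamy Annex 257.81 → $260; Summit Reservoir 187.39 → $190; Hillcrest Pavilion 296.00 → $300; Meridian Terminal 345.54 → $350; Upper Corridor 63.26 → $60.
Rounding difference −$10 applied to Meridian Terminal → $340.

Bellamy Annex: $260; Summit Reservoir: $190; Hillcrest Pavilion: $300; Meridian Terminal: $340; Upper Corridor: $60; Central Interchange: $100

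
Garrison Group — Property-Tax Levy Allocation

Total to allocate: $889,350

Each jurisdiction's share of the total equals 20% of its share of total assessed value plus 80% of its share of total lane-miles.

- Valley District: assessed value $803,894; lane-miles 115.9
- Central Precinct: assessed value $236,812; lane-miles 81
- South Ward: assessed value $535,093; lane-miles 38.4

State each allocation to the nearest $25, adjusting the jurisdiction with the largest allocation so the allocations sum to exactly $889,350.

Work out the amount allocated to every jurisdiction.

Assessed value total 1,575,799; lane-miles total 235.3.
Blended shares (20% assessed value + 80% lane-miles): Valley District 0.4961; Central Precinct 0.3054; South Ward 0.1985.
Proportional shares: Valley District 441,188.90; Central Precinct 271,651.28; South Ward 176,509.83.
After rounding ($25): Valley District $441,200; Central Precinct $271,650; South Ward $176,500. Sum = $889,350.
Rounded total matches; no reconciliation needed.

Valley District: $441,200; Central Precinct: $271,650; South Ward: $176,500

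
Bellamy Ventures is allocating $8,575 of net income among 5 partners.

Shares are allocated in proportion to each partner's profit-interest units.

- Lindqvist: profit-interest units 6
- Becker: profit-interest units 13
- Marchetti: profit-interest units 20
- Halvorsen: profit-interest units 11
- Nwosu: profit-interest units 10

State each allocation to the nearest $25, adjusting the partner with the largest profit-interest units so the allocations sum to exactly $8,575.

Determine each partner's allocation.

Lindqvist: $850; Becker: $1,850; Marchetti: $2,875; Halvorsen: $1,575; Nwosu: $1,425

Combined profit-interest units = 6 + 13 + 20 + 11 + 10 = 60.
Unrounded shares: Lindqvist 857.50; Becker 1,857.92; Marchetti 2,858.33; Halvorsen 1,572.08; Nwosu 1,429.17.
Rounded to nearest $25: Lindqvist $850; Becker $1,850; Marchetti $2,850; Halvorsen $1,575; Nwosu $1,425. Sum = $8,550.
Difference $8,575 − $8,550 = +$25 applied to largest profit-interest units (Marchetti): Marchetti becomes $2,875.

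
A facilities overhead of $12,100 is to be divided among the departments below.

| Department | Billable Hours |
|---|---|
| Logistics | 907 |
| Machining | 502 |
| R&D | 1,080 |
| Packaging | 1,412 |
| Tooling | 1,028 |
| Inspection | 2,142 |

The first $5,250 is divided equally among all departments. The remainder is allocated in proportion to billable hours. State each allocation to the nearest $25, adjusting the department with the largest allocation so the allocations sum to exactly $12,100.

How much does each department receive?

Equal tier: $5,250 ÷ 6 = $875 apiece.
Remainder $6,850 by billable hours (total 7,071): Logistics 878.65 → $875; Machining 486.31 → $475; R&D 1,046.25 → $1,050; Packaging 1,367.87 → $1,375; Tooling 995.87 → $1,000; Inspection 2,075.05 → $2,075.
Totals: Logistics $875 + $875 = $1,750; Machining $875 + $475 = $1,350; R&D $875 + $1,050 = $1,925; Packaging $875 + $1,375 = $2,250; Tooling $875 + $1,000 = $1,875; Inspection $875 + $2,075 = $2,950.

Logistics: $1,750 | Machining: $1,350 | R&D: $1,925 | Packaging: $2,250 | Tooling: $1,875 | Inspection: $2,950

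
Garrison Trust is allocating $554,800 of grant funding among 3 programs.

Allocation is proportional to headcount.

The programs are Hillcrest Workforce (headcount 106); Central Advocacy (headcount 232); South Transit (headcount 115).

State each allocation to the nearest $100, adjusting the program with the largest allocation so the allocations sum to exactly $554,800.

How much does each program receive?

Hillcrest Workforce: $129,800 | Central Advocacy: $284,200 | South Transit: $140,800

Headcount total: 453.
Proportional shares: Hillcrest Workforce 106/453 × $554,800 = 129,820.75; Central Advocacy 232/453 × $554,800 = 284,135.98; South Transit 115/453 × $554,800 = 140,843.27.
At nearest $100: Hillcrest Workforce $129,800; Central Advocacy $284,100; South Transit $140,800. Sum = $554,700.
Difference $554,800 − $554,700 = +$100 applied to largest allocation (Central Advocacy): Central Advocacy becomes $284,200.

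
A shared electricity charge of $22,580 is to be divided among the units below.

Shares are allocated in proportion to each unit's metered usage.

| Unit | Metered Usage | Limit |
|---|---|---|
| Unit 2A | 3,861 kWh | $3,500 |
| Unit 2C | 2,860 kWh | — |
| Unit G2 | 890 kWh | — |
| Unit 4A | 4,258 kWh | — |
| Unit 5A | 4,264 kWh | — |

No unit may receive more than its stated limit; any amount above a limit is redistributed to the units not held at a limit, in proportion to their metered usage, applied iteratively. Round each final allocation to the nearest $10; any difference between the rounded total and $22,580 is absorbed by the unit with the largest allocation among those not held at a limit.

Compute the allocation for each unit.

Unit 2A: $3,500 · Unit 2C: $4,450 · Unit G2: $1,380 · Unit 4A: $6,620 · Unit 5A: $6,630

Metered usage total: 16,133.
Unconstrained shares: Unit 2A 5,403.92; Unit 2C 4,002.90; Unit G2 1,245.66; Unit 4A 5,959.56; Unit 5A 5,967.96.
Held at cap: Unit 2A ($3,500); residual $19,080 reallocated over remaining metered usage 12,272.
Redistributed shares: Unit 2C 4,446.61 → $4,450; Unit G2 1,383.74 → $1,380; Unit 4A 6,620.16 → $6,620; Unit 5A 6,629.49 → $6,630.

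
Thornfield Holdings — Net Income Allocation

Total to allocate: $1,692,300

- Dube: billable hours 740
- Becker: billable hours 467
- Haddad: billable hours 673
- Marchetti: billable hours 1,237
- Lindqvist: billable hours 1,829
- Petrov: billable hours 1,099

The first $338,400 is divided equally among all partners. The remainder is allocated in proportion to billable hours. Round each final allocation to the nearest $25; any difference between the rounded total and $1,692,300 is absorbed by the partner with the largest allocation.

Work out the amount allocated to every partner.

Dube: $222,150; Becker: $161,000; Haddad: $207,125; Marchetti: $333,450; Lindqvist: $466,025; Petrov: $302,550

Equal tier: $338,400 ÷ 6 = $56,400 apiece.
Remainder $1,353,900 by billable hours (total 6,045): Dube 165,737.97 → $165,750; Becker 104,594.09 → $104,600; Haddad 150,731.96 → $150,725; Marchetti 277,051.17 → $277,050; Lindqvist 409,641.54 → $409,650; Petrov 246,143.28 → $246,150.
Rounding difference −$25 on remainder applied to Lindqvist.
Totals: Dube $56,400 + $165,750 = $222,150; Becker $56,400 + $104,600 = $161,000; Haddad $56,400 + $150,725 = $207,125; Marchetti $56,400 + $277,050 = $333,450; Lindqvist $56,400 + $409,625 = $466,025; Petrov $56,400 + $246,150 = $302,550.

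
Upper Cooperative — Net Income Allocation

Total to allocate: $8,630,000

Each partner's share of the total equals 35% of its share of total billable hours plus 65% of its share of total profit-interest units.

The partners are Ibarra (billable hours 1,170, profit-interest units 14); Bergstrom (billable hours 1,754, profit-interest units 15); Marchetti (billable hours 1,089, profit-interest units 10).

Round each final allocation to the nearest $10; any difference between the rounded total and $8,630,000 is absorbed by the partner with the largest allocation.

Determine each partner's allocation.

Ibarra: $2,894,300 | Bergstrom: $3,477,700 | Marchetti: $2,258,000

Totals — billable hours 4,013, profit-interest units 39.
Blended shares (35% billable hours + 65% profit-interest units): Ibarra 0.3354; Bergstrom 0.4030; Marchetti 0.2616.
Proportional shares: Ibarra 2,894,300.86; Bergstrom 3,477,698.60; Marchetti 2,258,000.54.
After rounding ($10): Ibarra $2,894,300; Bergstrom $3,477,700; Marchetti $2,258,000. Sum = $8,630,000.
No rounding difference to absorb.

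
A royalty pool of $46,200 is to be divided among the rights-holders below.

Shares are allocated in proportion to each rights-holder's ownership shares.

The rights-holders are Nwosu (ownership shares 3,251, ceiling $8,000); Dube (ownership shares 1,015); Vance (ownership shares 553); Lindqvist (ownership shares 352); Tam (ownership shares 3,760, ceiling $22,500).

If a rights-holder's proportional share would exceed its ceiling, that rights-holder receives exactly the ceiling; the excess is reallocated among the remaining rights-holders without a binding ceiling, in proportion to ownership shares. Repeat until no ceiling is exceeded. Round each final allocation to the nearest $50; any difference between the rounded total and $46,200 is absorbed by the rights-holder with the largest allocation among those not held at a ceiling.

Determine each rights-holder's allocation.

Nwosu: $8,000 | Dube: $8,300 | Vance: $4,500 | Lindqvist: $2,900 | Tam: $22,500

Ownership shares total: 8,931.
Proportional shares (ignoring caps): Nwosu 16,817.40; Dube 5,250.59; Vance 2,860.67; Lindqvist 1,820.89; Tam 19,450.45.
Cap binds for Nwosu ($8,000); remaining pool $38,200 reallocated over remaining ownership shares 5,680.
Cap binds for Tam ($22,500); remaining pool $15,700 reallocated over remaining ownership shares 1,920.
Redistributed shares: Dube 8,299.74 → $8,300; Vance 4,521.93 → $4,500; Lindqvist 2,878.33 → $2,900.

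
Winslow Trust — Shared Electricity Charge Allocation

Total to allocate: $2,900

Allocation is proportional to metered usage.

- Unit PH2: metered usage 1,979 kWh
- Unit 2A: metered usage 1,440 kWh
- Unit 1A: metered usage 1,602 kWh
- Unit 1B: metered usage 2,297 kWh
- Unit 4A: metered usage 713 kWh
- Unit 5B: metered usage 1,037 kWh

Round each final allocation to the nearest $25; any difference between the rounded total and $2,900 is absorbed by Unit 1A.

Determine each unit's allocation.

Unit PH2: $625; Unit 2A: $450; Unit 1A: $550; Unit 1B: $725; Unit 4A: $225; Unit 5B: $325

Sum of metered usage: 9,068.
Pro-rata amounts: Unit PH2 1,979/9,068 × $2,900 = 632.90; Unit 2A 1,440/9,068 × $2,900 = 460.52; Unit 1A 1,602/9,068 × $2,900 = 512.33; Unit 1B 2,297/9,068 × $2,900 = 734.59; Unit 4A 713/9,068 × $2,900 = 228.02; Unit 5B 1,037/9,068 × $2,900 = 331.64.
At nearest $25: Unit PH2 $625; Unit 2A $450; Unit 1A $500; Unit 1B $725; Unit 4A $225; Unit 5B $325. Sum = $2,850.
Difference $2,900 − $2,850 = +$50 applied to Unit 1A: Unit 1A becomes $550.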